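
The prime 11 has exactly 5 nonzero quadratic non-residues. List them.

2 6 7 8 10

Square k = 1,…,5 (k and 11−k give the same square):
1²=1, 2²=4, 3²=9, 4²≡5, 5²≡3 (mod 11).
The residues are {1, 3, 4, 5, 9}; the non-residues are the remaining 5 nonzero classes.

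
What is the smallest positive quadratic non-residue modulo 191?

(2/191) = +1, so 2 is a residue.
(3/191) = +1, so 3 is a residue.
(4/191) = +1, so 4 is a residue.
(5/191) = +1, so 5 is a residue.
(6/191) = +1, so 6 is a residue.
(7/191) = −1, so 7 is the smallest positive non-residue mod 191.

7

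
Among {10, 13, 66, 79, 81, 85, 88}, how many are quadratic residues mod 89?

5

(10/89) = +1 → QR.
(13/89) = -1 → non-residue.
(66/89) = -1 → non-residue.
(79/89) = +1 → QR.
(81/89) = +1 → QR.
(85/89) = +1 → QR.
(88/89) = +1 → QR.
Total quadratic residues among the 7: 5.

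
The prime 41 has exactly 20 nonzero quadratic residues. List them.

Square k = 1,…,20 (k and 41−k give the same square):
1²=1, 2²=4, 3²=9, 4²=16, 5²=25, 6²=36, 7²≡8, 8²≡23, 9²≡40, 10²≡18, 11²≡39, 12²≡21, 13²≡5, 14²≡32, 15²≡20, 16²≡10, 17²≡2, 18²≡37, 19²≡33, 20²≡31 (mod 41).
So the quadratic residues mod 41 are {1, 2, 4, 5, 8, 9, 10, 16, 18, 20, 21, 23, 25, 31, 32, 33, 36, 37, 39, 40}.

1, 2, 4, 5, 8, 9, 10, 16, 18, 20, 21, 23, 25, 31, 32, 33, 36, 37, 39, 40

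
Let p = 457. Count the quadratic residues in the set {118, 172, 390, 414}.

1

(118/457) = -1 → non-residue.
(172/457) = -1 → non-residue.
(390/457) = +1 → QR.
(414/457) = -1 → non-residue.
Total quadratic residues among the 4: 1.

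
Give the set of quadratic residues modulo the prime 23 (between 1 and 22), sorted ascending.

1,2,3,4,6,8,9,12,13,16,18

Square k = 1,…,11 (k and 23−k give the same square):
1²=1, 2²=4, 3²=9, 4²=16, 5²≡2, 6²≡13, 7²≡3, 8²≡18, 9²≡12, 10²≡8, 11²≡6 (mod 23).
So the quadratic residues mod 23 are {1, 2, 3, 4, 6, 8, 9, 12, 13, 16, 18}.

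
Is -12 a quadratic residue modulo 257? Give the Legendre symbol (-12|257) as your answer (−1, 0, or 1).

First reduce: -12 ≡ 245 (mod 257).
Reciprocity: 245 ≡ 1 and 257 ≡ 1 (mod 4), so (245/257) = +(257/245).
Reduce top mod 245: now compute (12/245).
Pull out 2^2: since 245 ≡ 5 (mod 8), (2/245) = -1, so (2/245)^2 = +1.
Reciprocity: 3 ≡ 3 and 245 ≡ 1 (mod 4), so (3/245) = +(245/3).
Reduce top mod 3: now compute (2/3).
Pull out 2: since 3 ≡ 3 (mod 8), (2/3) = -1.
Reached (1/3) = 1. Collecting the sign flips along the way, the symbol is -1.

-1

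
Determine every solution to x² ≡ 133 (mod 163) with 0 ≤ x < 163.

Since 163 ≡ 3 (mod 4), a square root of 133 is 133^((163+1)/4) = 133^41 mod 163.
Repeated squaring: 133^2≡85, 133^4≡53, 133^8≡38, 133^16≡140, 133^32≡40 (mod 163).
133^41 = 133^(32+8+1) ≡ 40 (mod 163).
Check: 40² = 1600 ≡ 133 (mod 163). The two roots are 40 and 123.

40, 123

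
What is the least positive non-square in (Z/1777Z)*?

(2/1777) = +1, so 2 is a residue.
(3/1777) = +1, so 3 is a residue.
(4/1777) = +1, so 4 is a residue.
(5/1777) = −1, so 5 is the smallest positive non-residue mod 1777.

5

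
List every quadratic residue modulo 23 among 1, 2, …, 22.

1, 2, 3, 4, 6, 8, 9, 12, 13, 16, 18

Square k = 1,…,11 (k and 23−k give the same square):
1²=1, 2²=4, 3²=9, 4²=16, 5²≡2, 6²≡13, 7²≡3, 8²≡18, 9²≡12, 10²≡8, 11²≡6 (mod 23).
So the quadratic residues mod 23 are {1, 2, 3, 4, 6, 8, 9, 12, 13, 16, 18}.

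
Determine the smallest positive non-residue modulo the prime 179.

2

(2/179) = −1, so 2 is the smallest positive non-residue mod 179.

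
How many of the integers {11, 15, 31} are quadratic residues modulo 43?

(11/43) = +1 → QR.
(15/43) = +1 → QR.
(31/43) = +1 → QR.
Total quadratic residues among the 3: 3.

3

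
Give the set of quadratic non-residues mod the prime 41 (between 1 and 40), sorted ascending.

Square k = 1,…,20 (k and 41−k give the same square):
1²=1, 2²=4, 3²=9, 4²=16, 5²=25, 6²=36, 7²≡8, 8²≡23, 9²≡40, 10²≡18, 11²≡39, 12²≡21, 13²≡5, 14²≡32, 15²≡20, 16²≡10, 17²≡2, 18²≡37, 19²≡33, 20²≡31 (mod 41).
The residues are {1, 2, 4, 5, 8, 9, 10, 16, 18, 20, 21, 23, 25, 31, 32, 33, 36, 37, 39, 40}; the non-residues are the remaining 20 nonzero classes.

3 6 7 11 12 13 14 15 17 19 22 24 26 27 28 29 30 34 35 38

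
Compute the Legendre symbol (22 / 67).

1

Pull out 2: since 67 ≡ 3 (mod 8), (2/67) = -1.
Reciprocity: 11 ≡ 3 and 67 ≡ 3 (mod 4), so (11/67) = −(67/11).
Reduce top mod 11: now compute (1/11).
Reached (1/11) = 1. Collecting the sign flips along the way, the symbol is +1.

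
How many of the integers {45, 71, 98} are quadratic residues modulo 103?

1

(45/103) = -1 → non-residue.
(71/103) = -1 → non-residue.
(98/103) = +1 → QR.
Total quadratic residues among the 3: 1.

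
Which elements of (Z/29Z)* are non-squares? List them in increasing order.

Square k = 1,…,14 (k and 29−k give the same square):
1²=1, 2²=4, 3²=9, 4²=16, 5²=25, 6²≡7, 7²≡20, 8²≡6, 9²≡23, 10²≡13, 11²≡5, 12²≡28, 13²≡24, 14²≡22 (mod 29).
The residues are {1, 4, 5, 6, 7, 9, 13, 16, 20, 22, 23, 24, 25, 28}; the non-residues are the remaining 14 nonzero classes.

2 3 8 10 11 12 14 15 17 18 19 21 26 27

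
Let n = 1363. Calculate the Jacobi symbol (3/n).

-1

Reciprocity: 3 ≡ 3 and 1363 ≡ 3 (mod 4), so (3/1363) = −(1363/3).
Reduce top mod 3: now compute (1/3).
Reached (1/3) = 1. Collecting the sign flips along the way, the symbol is -1.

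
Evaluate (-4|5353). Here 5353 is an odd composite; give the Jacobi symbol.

First reduce: -4 ≡ 5349 (mod 5353).
Reciprocity: 5349 ≡ 1 and 5353 ≡ 1 (mod 4), so (5349/5353) = +(5353/5349).
Reduce top mod 5349: now compute (4/5349).
Pull out 2^2: since 5349 ≡ 5 (mod 8), (2/5349) = -1, so (2/5349)^2 = +1.
Reached (1/5349) = 1. Collecting the sign flips along the way, the symbol is +1.

1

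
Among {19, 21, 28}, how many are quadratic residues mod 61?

1

(19/61) = +1 → QR.
(21/61) = -1 → non-residue.
(28/61) = -1 → non-residue.
Total quadratic residues among the 3: 1.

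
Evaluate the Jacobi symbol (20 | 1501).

Pull out 2^2: since 1501 ≡ 5 (mod 8), (2/1501) = -1, so (2/1501)^2 = +1.
Reciprocity: 5 ≡ 1 and 1501 ≡ 1 (mod 4), so (5/1501) = +(1501/5).
Reduce top mod 5: now compute (1/5).
Reached (1/5) = 1. Collecting the sign flips along the way, the symbol is +1.

1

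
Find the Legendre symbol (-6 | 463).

First reduce: -6 ≡ 457 (mod 463).
Reciprocity: 457 ≡ 1 and 463 ≡ 3 (mod 4), so (457/463) = +(463/457).
Reduce top mod 457: now compute (6/457).
Pull out 2: since 457 ≡ 1 (mod 8), (2/457) = +1.
Reciprocity: 3 ≡ 3 and 457 ≡ 1 (mod 4), so (3/457) = +(457/3).
Reduce top mod 3: now compute (1/3).
Reached (1/3) = 1. Collecting the sign flips along the way, the symbol is +1.

1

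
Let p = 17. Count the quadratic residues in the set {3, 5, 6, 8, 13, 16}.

(3/17) = -1 → non-residue.
(5/17) = -1 → non-residue.
(6/17) = -1 → non-residue.
(8/17) = +1 → QR.
(13/17) = +1 → QR.
(16/17) = +1 → QR.
Total quadratic residues among the 6: 3.

3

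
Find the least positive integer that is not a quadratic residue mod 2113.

(2/2113) = +1, so 2 is a residue.
(3/2113) = +1, so 3 is a residue.
(4/2113) = +1, so 4 is a residue.
(5/2113) = −1, so 5 is the smallest positive non-residue mod 2113.

5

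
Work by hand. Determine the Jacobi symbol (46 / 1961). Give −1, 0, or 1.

Pull out 2: since 1961 ≡ 1 (mod 8), (2/1961) = +1.
Reciprocity: 23 ≡ 3 and 1961 ≡ 1 (mod 4), so (23/1961) = +(1961/23).
Reduce top mod 23: now compute (6/23).
Pull out 2: since 23 ≡ 7 (mod 8), (2/23) = +1.
Reciprocity: 3 ≡ 3 and 23 ≡ 3 (mod 4), so (3/23) = −(23/3).
Reduce top mod 3: now compute (2/3).
Pull out 2: since 3 ≡ 3 (mod 8), (2/3) = -1.
Reached (1/3) = 1. Collecting the sign flips along the way, the symbol is +1.

1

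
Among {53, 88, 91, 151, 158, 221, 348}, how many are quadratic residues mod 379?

5

(53/379) = -1 → non-residue.
(88/379) = +1 → QR.
(91/379) = +1 → QR.
(151/379) = +1 → QR.
(158/379) = -1 → non-residue.
(221/379) = +1 → QR.
(348/379) = +1 → QR.
Total quadratic residues among the 7: 5.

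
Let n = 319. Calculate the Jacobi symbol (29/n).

0

Reciprocity: 29 ≡ 1 and 319 ≡ 3 (mod 4), so (29/319) = +(319/29).
Reduce top mod 29: now compute (0/29).
Top reduces to 0: gcd > 1, so the symbol is 0.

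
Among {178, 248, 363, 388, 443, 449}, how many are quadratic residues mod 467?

5

(178/467) = -1 → non-residue.
(248/467) = +1 → QR.
(363/467) = +1 → QR.
(388/467) = +1 → QR.
(443/467) = +1 → QR.
(449/467) = +1 → QR.
Total quadratic residues among the 6: 5.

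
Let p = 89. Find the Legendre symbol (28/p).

Euler's criterion: (28/89) ≡ 28^44 (mod 89).
28^2 ≡ 72 (mod 89)
28^4 ≡ 22 (mod 89)
28^8 ≡ 39 (mod 89)
28^16 ≡ 8 (mod 89)
28^32 ≡ 64 (mod 89)
28^44 = 28^(32+8+4) ≡ 88 (mod 89).
Result is 88 ≡ −1, so (28/89) = −1.

-1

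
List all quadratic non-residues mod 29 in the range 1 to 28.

Square k = 1,…,14 (k and 29−k give the same square):
1²=1, 2²=4, 3²=9, 4²=16, 5²=25, 6²≡7, 7²≡20, 8²≡6, 9²≡23, 10²≡13, 11²≡5, 12²≡28, 13²≡24, 14²≡22 (mod 29).
The residues are {1, 4, 5, 6, 7, 9, 13, 16, 20, 22, 23, 24, 25, 28}; the non-residues are the remaining 14 nonzero classes.

2,3,8,10,11,12,14,15,17,18,19,21,26,27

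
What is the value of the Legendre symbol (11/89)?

Reciprocity: 11 ≡ 3 and 89 ≡ 1 (mod 4), so (11/89) = +(89/11).
Reduce top mod 11: now compute (1/11).
Reached (1/11) = 1. Collecting the sign flips along the way, the symbol is +1.

1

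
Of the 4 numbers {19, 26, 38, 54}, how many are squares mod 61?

1

(19/61) = +1 → QR.
(26/61) = -1 → non-residue.
(38/61) = -1 → non-residue.
(54/61) = -1 → non-residue.
Total quadratic residues among the 4: 1.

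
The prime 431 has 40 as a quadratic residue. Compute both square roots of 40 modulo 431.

Since 431 ≡ 3 (mod 4), a square root of 40 is 40^((431+1)/4) = 40^108 mod 431.
Repeated squaring: 40^2≡307, 40^4≡291, 40^8≡205, 40^16≡218, 40^32≡114, 40^64≡66 (mod 431).
40^108 = 40^(64+32+8+4) ≡ 389 (mod 431).
Check: 389² = 151321 ≡ 40 (mod 431). The two roots are 42 and 389.

42, 389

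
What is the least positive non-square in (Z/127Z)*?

(2/127) = +1, so 2 is a residue.
(3/127) = −1, so 3 is the smallest positive non-residue mod 127.

3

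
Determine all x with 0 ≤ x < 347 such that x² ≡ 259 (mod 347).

134, 213

Since 347 ≡ 3 (mod 4), a square root of 259 is 259^((347+1)/4) = 259^87 mod 347.
Repeated squaring: 259^2≡110, 259^4≡302, 259^8≡290, 259^16≡126, 259^32≡261, 259^64≡109 (mod 347).
259^87 = 259^(64+16+4+2+1) ≡ 213 (mod 347).
Check: 213² = 45369 ≡ 259 (mod 347). The two roots are 134 and 213.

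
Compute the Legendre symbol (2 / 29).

Euler's criterion: (2/29) ≡ 2^14 (mod 29).
2^2 ≡ 4 (mod 29)
2^4 ≡ 16 (mod 29)
2^8 ≡ 24 (mod 29)
2^14 = 2^(8+4+2) ≡ 28 (mod 29).
Result is 28 ≡ −1, so (2/29) = −1.

-1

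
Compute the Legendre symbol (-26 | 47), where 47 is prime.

1

First reduce: -26 ≡ 21 (mod 47).
Reciprocity: 21 ≡ 1 and 47 ≡ 3 (mod 4), so (21/47) = +(47/21).
Reduce top mod 21: now compute (5/21).
Reciprocity: 5 ≡ 1 and 21 ≡ 1 (mod 4), so (5/21) = +(21/5).
Reduce top mod 5: now compute (1/5).
Reached (1/5) = 1. Collecting the sign flips along the way, the symbol is +1.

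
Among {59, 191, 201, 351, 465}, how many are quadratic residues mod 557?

2

(59/557) = +1 → QR.
(191/557) = -1 → non-residue.
(201/557) = -1 → non-residue.
(351/557) = +1 → QR.
(465/557) = -1 → non-residue.
Total quadratic residues among the 5: 2.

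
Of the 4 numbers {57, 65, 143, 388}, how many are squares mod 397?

3

(57/397) = +1 → QR.
(65/397) = +1 → QR.
(143/397) = -1 → non-residue.
(388/397) = +1 → QR.
Total quadratic residues among the 4: 3.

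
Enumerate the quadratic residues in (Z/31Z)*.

Square k = 1,…,15 (k and 31−k give the same square):
1²=1, 2²=4, 3²=9, 4²=16, 5²=25, 6²≡5, 7²≡18, 8²≡2, 9²≡19, 10²≡7, 11²≡28, 12²≡20, 13²≡14, 14²≡10, 15²≡8 (mod 31).
So the quadratic residues mod 31 are {1, 2, 4, 5, 7, 8, 9, 10, 14, 16, 18, 19, 20, 25, 28}.

1,2,4,5,7,8,9,10,14,16,18,19,20,25,28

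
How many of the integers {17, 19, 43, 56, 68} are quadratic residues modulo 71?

(17/71) = -1 → non-residue.
(19/71) = +1 → QR.
(43/71) = +1 → QR.
(56/71) = -1 → non-residue.
(68/71) = -1 → non-residue.
Total quadratic residues among the 5: 2.

2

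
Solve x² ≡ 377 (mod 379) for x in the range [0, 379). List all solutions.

Since 379 ≡ 3 (mod 4), a square root of 377 is 377^((379+1)/4) = 377^95 mod 379.
Repeated squaring: 377^2≡4, 377^4≡16, 377^8≡256, 377^16≡348, 377^32≡203, 377^64≡277 (mod 379).
377^95 = 377^(64+16+8+4+2+1) ≡ 120 (mod 379).
Check: 120² = 14400 ≡ 377 (mod 379). The two roots are 120 and 259.

120, 259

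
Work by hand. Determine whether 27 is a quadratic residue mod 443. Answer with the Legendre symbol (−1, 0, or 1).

1

Reciprocity: 27 ≡ 3 and 443 ≡ 3 (mod 4), so (27/443) = −(443/27).
Reduce top mod 27: now compute (11/27).
Reciprocity: 11 ≡ 3 and 27 ≡ 3 (mod 4), so (11/27) = −(27/11).
Reduce top mod 11: now compute (5/11).
Reciprocity: 5 ≡ 1 and 11 ≡ 3 (mod 4), so (5/11) = +(11/5).
Reduce top mod 5: now compute (1/5).
Reached (1/5) = 1. Collecting the sign flips along the way, the symbol is +1.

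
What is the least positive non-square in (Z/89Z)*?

(2/89) = +1, so 2 is a residue.
(3/89) = −1, so 3 is the smallest positive non-residue mod 89.

3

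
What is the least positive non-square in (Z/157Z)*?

(2/157) = −1, so 2 is the smallest positive non-residue mod 157.

2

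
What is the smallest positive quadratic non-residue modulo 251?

2

(2/251) = −1, so 2 is the smallest positive non-residue mod 251.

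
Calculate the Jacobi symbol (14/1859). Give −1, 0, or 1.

Pull out 2: since 1859 ≡ 3 (mod 8), (2/1859) = -1.
Reciprocity: 7 ≡ 3 and 1859 ≡ 3 (mod 4), so (7/1859) = −(1859/7).
Reduce top mod 7: now compute (4/7).
Pull out 2^2: since 7 ≡ 7 (mod 8), (2/7) = +1, so (2/7)^2 = +1.
Reached (1/7) = 1. Collecting the sign flips along the way, the symbol is +1.

1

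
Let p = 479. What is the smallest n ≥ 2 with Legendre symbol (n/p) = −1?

13

(2/479) = +1, so 2 is a residue.
(3/479) = +1, so 3 is a residue.
(4/479) = +1, so 4 is a residue.
(5/479) = +1, so 5 is a residue.
(6/479) = +1, so 6 is a residue.
(7/479) = +1, so 7 is a residue.
(8/479) = +1, so 8 is a residue.
(9/479) = +1, so 9 is a residue.
(10/479) = +1, so 10 is a residue.
(11/479) = +1, so 11 is a residue.
(12/479) = +1, so 12 is a residue.
(13/479) = −1, so 13 is the smallest positive non-residue mod 479.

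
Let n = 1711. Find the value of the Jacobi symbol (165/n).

-1

Reciprocity: 165 ≡ 1 and 1711 ≡ 3 (mod 4), so (165/1711) = +(1711/165).
Reduce top mod 165: now compute (61/165).
Reciprocity: 61 ≡ 1 and 165 ≡ 1 (mod 4), so (61/165) = +(165/61).
Reduce top mod 61: now compute (43/61).
Reciprocity: 43 ≡ 3 and 61 ≡ 1 (mod 4), so (43/61) = +(61/43).
Reduce top mod 43: now compute (18/43).
Pull out 2: since 43 ≡ 3 (mod 8), (2/43) = -1.
Reciprocity: 9 ≡ 1 and 43 ≡ 3 (mod 4), so (9/43) = +(43/9).
Reduce top mod 9: now compute (7/9).
Reciprocity: 7 ≡ 3 and 9 ≡ 1 (mod 4), so (7/9) = +(9/7).
Reduce top mod 7: now compute (2/7).
Pull out 2: since 7 ≡ 7 (mod 8), (2/7) = +1.
Reached (1/7) = 1. Collecting the sign flips along the way, the symbol is -1.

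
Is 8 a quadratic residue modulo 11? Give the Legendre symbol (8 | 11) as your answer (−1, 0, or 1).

Pull out 2^3: since 11 ≡ 3 (mod 8), (2/11) = -1, so (2/11)^3 = -1.
Reached (1/11) = 1. Collecting the sign flips along the way, the symbol is -1.

-1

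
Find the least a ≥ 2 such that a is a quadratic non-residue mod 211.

(2/211) = −1, so 2 is the smallest positive non-residue mod 211.

2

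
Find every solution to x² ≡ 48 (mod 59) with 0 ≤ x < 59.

15, 44

Since 59 ≡ 3 (mod 4), a square root of 48 is 48^((59+1)/4) = 48^15 mod 59.
Repeated squaring: 48^2≡3, 48^4≡9, 48^8≡22 (mod 59).
48^15 = 48^(8+4+2+1) ≡ 15 (mod 59).
Check: 15² = 225 ≡ 48 (mod 59). The two roots are 15 and 44.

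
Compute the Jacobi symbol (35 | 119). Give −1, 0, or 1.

Reciprocity: 35 ≡ 3 and 119 ≡ 3 (mod 4), so (35/119) = −(119/35).
Reduce top mod 35: now compute (14/35).
Pull out 2: since 35 ≡ 3 (mod 8), (2/35) = -1.
Reciprocity: 7 ≡ 3 and 35 ≡ 3 (mod 4), so (7/35) = −(35/7).
Reduce top mod 7: now compute (0/7).
Top reduces to 0: gcd > 1, so the symbol is 0.

0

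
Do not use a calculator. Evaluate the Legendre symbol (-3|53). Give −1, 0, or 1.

-1

Euler's criterion: (-3/53) ≡ 50^26 (mod 53).
50^2 ≡ 9 (mod 53)
50^4 ≡ 28 (mod 53)
50^8 ≡ 42 (mod 53)
50^16 ≡ 15 (mod 53)
50^26 = 50^(16+8+2) ≡ 52 (mod 53).
Result is 52 ≡ −1, so (-3/53) = −1.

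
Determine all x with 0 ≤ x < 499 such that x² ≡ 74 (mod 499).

Since 499 ≡ 3 (mod 4), a square root of 74 is 74^((499+1)/4) = 74^125 mod 499.
Repeated squaring: 74^2≡486, 74^4≡169, 74^8≡118, 74^16≡451, 74^32≡308, 74^64≡54 (mod 499).
74^125 = 74^(64+32+16+8+4+1) ≡ 81 (mod 499).
Check: 81² = 6561 ≡ 74 (mod 499). The two roots are 81 and 418.

81, 418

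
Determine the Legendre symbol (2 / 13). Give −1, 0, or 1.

-1

Pull out 2: since 13 ≡ 5 (mod 8), (2/13) = -1.
Reached (1/13) = 1. Collecting the sign flips along the way, the symbol is -1.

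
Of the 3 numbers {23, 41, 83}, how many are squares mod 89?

(23/89) = -1 → non-residue.
(41/89) = -1 → non-residue.
(83/89) = -1 → non-residue.
Total quadratic residues among the 3: 0.

0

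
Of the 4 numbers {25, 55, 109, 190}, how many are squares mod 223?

3

(25/223) = +1 → QR.
(55/223) = +1 → QR.
(109/223) = +1 → QR.
(190/223) = -1 → non-residue.
Total quadratic residues among the 4: 3.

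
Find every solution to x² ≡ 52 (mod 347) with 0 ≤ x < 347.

Since 347 ≡ 3 (mod 4), a square root of 52 is 52^((347+1)/4) = 52^87 mod 347.
Repeated squaring: 52^2≡275, 52^4≡326, 52^8≡94, 52^16≡161, 52^32≡243, 52^64≡59 (mod 347).
52^87 = 52^(64+16+4+2+1) ≡ 235 (mod 347).
Check: 235² = 55225 ≡ 52 (mod 347). The two roots are 112 and 235.

112, 235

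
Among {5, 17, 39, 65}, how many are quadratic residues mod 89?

(5/89) = +1 → QR.
(17/89) = +1 → QR.
(39/89) = +1 → QR.
(65/89) = -1 → non-residue.
Total quadratic residues among the 4: 3.

3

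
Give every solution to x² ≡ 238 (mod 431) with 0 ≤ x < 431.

184, 247

Since 431 ≡ 3 (mod 4), a square root of 238 is 238^((431+1)/4) = 238^108 mod 431.
Repeated squaring: 238^2≡183, 238^4≡302, 238^8≡263, 238^16≡209, 238^32≡150, 238^64≡88 (mod 431).
238^108 = 238^(64+32+8+4) ≡ 184 (mod 431).
Check: 184² = 33856 ≡ 238 (mod 431). The two roots are 184 and 247.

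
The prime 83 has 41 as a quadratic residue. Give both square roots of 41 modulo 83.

37, 46

Since 83 ≡ 3 (mod 4), a square root of 41 is 41^((83+1)/4) = 41^21 mod 83.
Repeated squaring: 41^2≡21, 41^4≡26, 41^8≡12, 41^16≡61 (mod 83).
41^21 = 41^(16+4+1) ≡ 37 (mod 83).
Check: 37² = 1369 ≡ 41 (mod 83). The two roots are 37 and 46.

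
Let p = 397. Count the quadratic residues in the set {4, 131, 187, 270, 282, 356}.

3

(4/397) = +1 → QR.
(131/397) = +1 → QR.
(187/397) = -1 → non-residue.
(270/397) = +1 → QR.
(282/397) = -1 → non-residue.
(356/397) = -1 → non-residue.
Total quadratic residues among the 6: 3.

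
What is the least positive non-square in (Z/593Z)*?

(2/593) = +1, so 2 is a residue.
(3/593) = −1, so 3 is the smallest positive non-residue mod 593.

3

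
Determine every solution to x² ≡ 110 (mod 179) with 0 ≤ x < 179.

Since 179 ≡ 3 (mod 4), a square root of 110 is 110^((179+1)/4) = 110^45 mod 179.
Repeated squaring: 110^2≡107, 110^4≡172, 110^8≡49, 110^16≡74, 110^32≡106 (mod 179).
110^45 = 110^(32+8+4+1) ≡ 17 (mod 179).
Check: 17² = 289 ≡ 110 (mod 179). The two roots are 17 and 162.

17, 162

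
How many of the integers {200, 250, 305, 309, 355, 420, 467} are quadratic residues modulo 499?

2

(200/499) = -1 → non-residue.
(250/499) = -1 → non-residue.
(305/499) = -1 → non-residue.
(309/499) = -1 → non-residue.
(355/499) = -1 → non-residue.
(420/499) = +1 → QR.
(467/499) = +1 → QR.
Total quadratic residues among the 7: 2.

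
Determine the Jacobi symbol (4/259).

Pull out 2^2: since 259 ≡ 3 (mod 8), (2/259) = -1, so (2/259)^2 = +1.
Reached (1/259) = 1. Collecting the sign flips along the way, the symbol is +1.

1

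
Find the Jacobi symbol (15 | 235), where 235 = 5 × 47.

0

Reciprocity: 15 ≡ 3 and 235 ≡ 3 (mod 4), so (15/235) = −(235/15).
Reduce top mod 15: now compute (10/15).
Pull out 2: since 15 ≡ 7 (mod 8), (2/15) = +1.
Reciprocity: 5 ≡ 1 and 15 ≡ 3 (mod 4), so (5/15) = +(15/5).
Reduce top mod 5: now compute (0/5).
Top reduces to 0: gcd > 1, so the symbol is 0.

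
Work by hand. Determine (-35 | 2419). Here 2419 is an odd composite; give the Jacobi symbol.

First reduce: -35 ≡ 2384 (mod 2419).
Pull out 2^4: since 2419 ≡ 3 (mod 8), (2/2419) = -1, so (2/2419)^4 = +1.
Reciprocity: 149 ≡ 1 and 2419 ≡ 3 (mod 4), so (149/2419) = +(2419/149).
Reduce top mod 149: now compute (35/149).
Reciprocity: 35 ≡ 3 and 149 ≡ 1 (mod 4), so (35/149) = +(149/35).
Reduce top mod 35: now compute (9/35).
Reciprocity: 9 ≡ 1 and 35 ≡ 3 (mod 4), so (9/35) = +(35/9).
Reduce top mod 9: now compute (8/9).
Pull out 2^3: since 9 ≡ 1 (mod 8), (2/9) = +1, so (2/9)^3 = +1.
Reached (1/9) = 1. Collecting the sign flips along the way, the symbol is +1.

1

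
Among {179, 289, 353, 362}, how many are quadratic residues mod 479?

(179/479) = -1 → non-residue.
(289/479) = +1 → QR.
(353/479) = -1 → non-residue.
(362/479) = +1 → QR.
Total quadratic residues among the 4: 2.

2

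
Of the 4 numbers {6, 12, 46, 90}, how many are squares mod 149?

2

(6/149) = +1 → QR.
(12/149) = -1 → non-residue.
(46/149) = +1 → QR.
(90/149) = -1 → non-residue.
Total quadratic residues among the 4: 2.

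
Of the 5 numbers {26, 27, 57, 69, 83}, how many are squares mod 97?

(26/97) = -1 → non-residue.
(27/97) = +1 → QR.
(57/97) = -1 → non-residue.
(69/97) = -1 → non-residue.
(83/97) = -1 → non-residue.
Total quadratic residues among the 5: 1.

1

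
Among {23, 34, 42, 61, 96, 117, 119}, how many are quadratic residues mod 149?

(23/149) = -1 → non-residue.
(34/149) = -1 → non-residue.
(42/149) = +1 → QR.
(61/149) = +1 → QR.
(96/149) = +1 → QR.
(117/149) = -1 → non-residue.
(119/149) = +1 → QR.
Total quadratic residues among the 7: 4.

4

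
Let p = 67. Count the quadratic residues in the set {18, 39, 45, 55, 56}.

3

(18/67) = -1 → non-residue.
(39/67) = +1 → QR.
(45/67) = -1 → non-residue.
(55/67) = +1 → QR.
(56/67) = +1 → QR.
Total quadratic residues among the 5: 3.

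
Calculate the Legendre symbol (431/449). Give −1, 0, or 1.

1

Euler's criterion: (431/449) ≡ 431^224 (mod 449).
431^2 ≡ 324 (mod 449)
431^4 ≡ 359 (mod 449)
431^8 ≡ 18 (mod 449)
431^16 ≡ 324 (mod 449)
431^32 ≡ 359 (mod 449)
431^64 ≡ 18 (mod 449)
431^128 ≡ 324 (mod 449)
431^224 = 431^(128+64+32) ≡ 1 (mod 449).
Result is 1, so (431/449) = 1.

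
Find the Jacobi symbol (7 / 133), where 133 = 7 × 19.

0

Reciprocity: 7 ≡ 3 and 133 ≡ 1 (mod 4), so (7/133) = +(133/7).
Reduce top mod 7: now compute (0/7).
Top reduces to 0: gcd > 1, so the symbol is 0.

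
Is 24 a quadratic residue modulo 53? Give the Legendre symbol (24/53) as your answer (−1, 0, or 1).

1

Pull out 2^3: since 53 ≡ 5 (mod 8), (2/53) = -1, so (2/53)^3 = -1.
Reciprocity: 3 ≡ 3 and 53 ≡ 1 (mod 4), so (3/53) = +(53/3).
Reduce top mod 3: now compute (2/3).
Pull out 2: since 3 ≡ 3 (mod 8), (2/3) = -1.
Reached (1/3) = 1. Collecting the sign flips along the way, the symbol is +1.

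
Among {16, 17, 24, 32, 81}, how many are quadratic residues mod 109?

(16/109) = +1 → QR.
(17/109) = -1 → non-residue.
(24/109) = -1 → non-residue.
(32/109) = -1 → non-residue.
(81/109) = +1 → QR.
Total quadratic residues among the 5: 2.

2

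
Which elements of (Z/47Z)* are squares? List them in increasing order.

1 2 3 4 6 7 8 9 12 14 16 17 18 21 24 25 27 28 32 34 36 37 42

Square k = 1,…,23 (k and 47−k give the same square):
1²=1, 2²=4, 3²=9, 4²=16, 5²=25, 6²=36, 7²≡2, 8²≡17, 9²≡34, 10²≡6, 11²≡27, 12²≡3, 13²≡28, 14²≡8, 15²≡37, 16²≡21, 17²≡7, 18²≡42, 19²≡32, 20²≡24, 21²≡18, 22²≡14, 23²≡12 (mod 47).
So the quadratic residues mod 47 are {1, 2, 3, 4, 6, 7, 8, 9, 12, 14, 16, 17, 18, 21, 24, 25, 27, 28, 32, 34, 36, 37, 42}.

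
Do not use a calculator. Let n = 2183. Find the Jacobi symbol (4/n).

Pull out 2^2: since 2183 ≡ 7 (mod 8), (2/2183) = +1, so (2/2183)^2 = +1.
Reached (1/2183) = 1. Collecting the sign flips along the way, the symbol is +1.

1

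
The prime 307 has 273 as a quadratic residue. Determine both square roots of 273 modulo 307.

102, 205

Since 307 ≡ 3 (mod 4), a square root of 273 is 273^((307+1)/4) = 273^77 mod 307.
Repeated squaring: 273^2≡235, 273^4≡272, 273^8≡304, 273^16≡9, 273^32≡81, 273^64≡114 (mod 307).
273^77 = 273^(64+8+4+1) ≡ 102 (mod 307).
Check: 102² = 10404 ≡ 273 (mod 307). The two roots are 102 and 205.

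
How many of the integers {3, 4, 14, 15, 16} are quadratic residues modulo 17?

(3/17) = -1 → non-residue.
(4/17) = +1 → QR.
(14/17) = -1 → non-residue.
(15/17) = +1 → QR.
(16/17) = +1 → QR.
Total quadratic residues among the 5: 3.

3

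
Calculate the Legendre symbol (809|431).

First reduce: 809 ≡ 378 (mod 431).
Pull out 2: since 431 ≡ 7 (mod 8), (2/431) = +1.
Reciprocity: 189 ≡ 1 and 431 ≡ 3 (mod 4), so (189/431) = +(431/189).
Reduce top mod 189: now compute (53/189).
Reciprocity: 53 ≡ 1 and 189 ≡ 1 (mod 4), so (53/189) = +(189/53).
Reduce top mod 53: now compute (30/53).
Pull out 2: since 53 ≡ 5 (mod 8), (2/53) = -1.
Reciprocity: 15 ≡ 3 and 53 ≡ 1 (mod 4), so (15/53) = +(53/15).
Reduce top mod 15: now compute (8/15).
Pull out 2^3: since 15 ≡ 7 (mod 8), (2/15) = +1, so (2/15)^3 = +1.
Reached (1/15) = 1. Collecting the sign flips along the way, the symbol is -1.

-1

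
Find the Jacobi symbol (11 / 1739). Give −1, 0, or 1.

Reciprocity: 11 ≡ 3 and 1739 ≡ 3 (mod 4), so (11/1739) = −(1739/11).
Reduce top mod 11: now compute (1/11).
Reached (1/11) = 1. Collecting the sign flips along the way, the symbol is -1.

-1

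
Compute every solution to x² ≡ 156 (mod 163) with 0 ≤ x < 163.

51, 112

Since 163 ≡ 3 (mod 4), a square root of 156 is 156^((163+1)/4) = 156^41 mod 163.
Repeated squaring: 156^2≡49, 156^4≡119, 156^8≡143, 156^16≡74, 156^32≡97 (mod 163).
156^41 = 156^(32+8+1) ≡ 51 (mod 163).
Check: 51² = 2601 ≡ 156 (mod 163). The two roots are 51 and 112.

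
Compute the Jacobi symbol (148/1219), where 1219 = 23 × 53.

Pull out 2^2: since 1219 ≡ 3 (mod 8), (2/1219) = -1, so (2/1219)^2 = +1.
Reciprocity: 37 ≡ 1 and 1219 ≡ 3 (mod 4), so (37/1219) = +(1219/37).
Reduce top mod 37: now compute (35/37).
Reciprocity: 35 ≡ 3 and 37 ≡ 1 (mod 4), so (35/37) = +(37/35).
Reduce top mod 35: now compute (2/35).
Pull out 2: since 35 ≡ 3 (mod 8), (2/35) = -1.
Reached (1/35) = 1. Collecting the sign flips along the way, the symbol is -1.

-1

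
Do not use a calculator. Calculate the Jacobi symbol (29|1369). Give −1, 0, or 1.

1

Reciprocity: 29 ≡ 1 and 1369 ≡ 1 (mod 4), so (29/1369) = +(1369/29).
Reduce top mod 29: now compute (6/29).
Pull out 2: since 29 ≡ 5 (mod 8), (2/29) = -1.
Reciprocity: 3 ≡ 3 and 29 ≡ 1 (mod 4), so (3/29) = +(29/3).
Reduce top mod 3: now compute (2/3).
Pull out 2: since 3 ≡ 3 (mod 8), (2/3) = -1.
Reached (1/3) = 1. Collecting the sign flips along the way, the symbol is +1.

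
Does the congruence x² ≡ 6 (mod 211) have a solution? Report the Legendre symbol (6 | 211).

1

Euler's criterion: (6/211) ≡ 6^105 (mod 211).
6^2 ≡ 36 (mod 211)
6^4 ≡ 30 (mod 211)
6^8 ≡ 56 (mod 211)
6^16 ≡ 182 (mod 211)
6^32 ≡ 208 (mod 211)
6^64 ≡ 9 (mod 211)
6^105 = 6^(64+32+8+1) ≡ 1 (mod 211).
Result is 1, so (6/211) = 1.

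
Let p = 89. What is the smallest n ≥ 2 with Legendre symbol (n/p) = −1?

(2/89) = +1, so 2 is a residue.
(3/89) = −1, so 3 is the smallest positive non-residue mod 89.

3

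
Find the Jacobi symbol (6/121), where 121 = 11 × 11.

1

Pull out 2: since 121 ≡ 1 (mod 8), (2/121) = +1.
Reciprocity: 3 ≡ 3 and 121 ≡ 1 (mod 4), so (3/121) = +(121/3).
Reduce top mod 3: now compute (1/3).
Reached (1/3) = 1. Collecting the sign flips along the way, the symbol is +1.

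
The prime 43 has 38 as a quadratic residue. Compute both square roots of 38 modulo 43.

9, 34

Since 43 ≡ 3 (mod 4), a square root of 38 is 38^((43+1)/4) = 38^11 mod 43.
Repeated squaring: 38^2≡25, 38^4≡23, 38^8≡13 (mod 43).
38^11 = 38^(8+2+1) ≡ 9 (mod 43).
Check: 9² = 81 ≡ 38 (mod 43). The two roots are 9 and 34.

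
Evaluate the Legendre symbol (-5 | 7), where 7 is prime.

1

Euler's criterion: (-5/7) ≡ 2^3 (mod 7).
2^2 ≡ 4 (mod 7)
2^3 = 2^(2+1) ≡ 1 (mod 7).
Result is 1, so (-5/7) = 1.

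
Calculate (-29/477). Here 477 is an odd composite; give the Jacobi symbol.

1

First reduce: -29 ≡ 448 (mod 477).
Pull out 2^6: since 477 ≡ 5 (mod 8), (2/477) = -1, so (2/477)^6 = +1.
Reciprocity: 7 ≡ 3 and 477 ≡ 1 (mod 4), so (7/477) = +(477/7).
Reduce top mod 7: now compute (1/7).
Reached (1/7) = 1. Collecting the sign flips along the way, the symbol is +1.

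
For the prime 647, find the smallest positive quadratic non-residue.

(2/647) = +1, so 2 is a residue.
(3/647) = +1, so 3 is a residue.
(4/647) = +1, so 4 is a residue.
(5/647) = −1, so 5 is the smallest positive non-residue mod 647.

5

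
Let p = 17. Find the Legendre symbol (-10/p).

Euler's criterion: (-10/17) ≡ 7^8 (mod 17).
7^2 ≡ 15 (mod 17)
7^4 ≡ 4 (mod 17)
7^8 ≡ 16 (mod 17)
7^8 = 7^(8) ≡ 16 (mod 17).
Result is 16 ≡ −1, so (-10/17) = −1.

-1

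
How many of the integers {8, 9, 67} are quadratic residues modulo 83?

(8/83) = -1 → non-residue.
(9/83) = +1 → QR.
(67/83) = -1 → non-residue.
Total quadratic residues among the 3: 1.

1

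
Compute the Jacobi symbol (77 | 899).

1

Reciprocity: 77 ≡ 1 and 899 ≡ 3 (mod 4), so (77/899) = +(899/77).
Reduce top mod 77: now compute (52/77).
Pull out 2^2: since 77 ≡ 5 (mod 8), (2/77) = -1, so (2/77)^2 = +1.
Reciprocity: 13 ≡ 1 and 77 ≡ 1 (mod 4), so (13/77) = +(77/13).
Reduce top mod 13: now compute (12/13).
Pull out 2^2: since 13 ≡ 5 (mod 8), (2/13) = -1, so (2/13)^2 = +1.
Reciprocity: 3 ≡ 3 and 13 ≡ 1 (mod 4), so (3/13) = +(13/3).
Reduce top mod 3: now compute (1/3).
Reached (1/3) = 1. Collecting the sign flips along the way, the symbol is +1.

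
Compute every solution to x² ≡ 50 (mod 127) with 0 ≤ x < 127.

47, 80

Since 127 ≡ 3 (mod 4), a square root of 50 is 50^((127+1)/4) = 50^32 mod 127.
Repeated squaring: 50^2≡87, 50^4≡76, 50^8≡61, 50^16≡38, 50^32≡47 (mod 127).
50^32 = 50^(32) ≡ 47 (mod 127).
Check: 47² = 2209 ≡ 50 (mod 127). The two roots are 47 and 80.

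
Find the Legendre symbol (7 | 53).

1

Euler's criterion: (7/53) ≡ 7^26 (mod 53).
7^2 ≡ 49 (mod 53)
7^4 ≡ 16 (mod 53)
7^8 ≡ 44 (mod 53)
7^16 ≡ 28 (mod 53)
7^26 = 7^(16+8+2) ≡ 1 (mod 53).
Result is 1, so (7/53) = 1.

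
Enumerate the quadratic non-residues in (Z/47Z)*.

5, 10, 11, 13, 15, 19, 20, 22, 23, 26, 29, 30, 31, 33, 35, 38, 39, 40, 41, 43, 44, 45, 46

Square k = 1,…,23 (k and 47−k give the same square):
1²=1, 2²=4, 3²=9, 4²=16, 5²=25, 6²=36, 7²≡2, 8²≡17, 9²≡34, 10²≡6, 11²≡27, 12²≡3, 13²≡28, 14²≡8, 15²≡37, 16²≡21, 17²≡7, 18²≡42, 19²≡32, 20²≡24, 21²≡18, 22²≡14, 23²≡12 (mod 47).
The residues are {1, 2, 3, 4, 6, 7, 8, 9, 12, 14, 16, 17, 18, 21, 24, 25, 27, 28, 32, 34, 36, 37, 42}; the non-residues are the remaining 23 nonzero classes.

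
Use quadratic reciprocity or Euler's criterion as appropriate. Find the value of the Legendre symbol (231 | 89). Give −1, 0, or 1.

First reduce: 231 ≡ 53 (mod 89).
Reciprocity: 53 ≡ 1 and 89 ≡ 1 (mod 4), so (53/89) = +(89/53).
Reduce top mod 53: now compute (36/53).
Pull out 2^2: since 53 ≡ 5 (mod 8), (2/53) = -1, so (2/53)^2 = +1.
Reciprocity: 9 ≡ 1 and 53 ≡ 1 (mod 4), so (9/53) = +(53/9).
Reduce top mod 9: now compute (8/9).
Pull out 2^3: since 9 ≡ 1 (mod 8), (2/9) = +1, so (2/9)^3 = +1.
Reached (1/9) = 1. Collecting the sign flips along the way, the symbol is +1.

1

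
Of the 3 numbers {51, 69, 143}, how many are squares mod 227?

(51/227) = -1 → non-residue.
(69/227) = +1 → QR.
(143/227) = -1 → non-residue.
Total quadratic residues among the 3: 1.

1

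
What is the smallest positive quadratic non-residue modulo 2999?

(2/2999) = +1, so 2 is a residue.
(3/2999) = +1, so 3 is a residue.
(4/2999) = +1, so 4 is a residue.
(5/2999) = +1, so 5 is a residue.
(6/2999) = +1, so 6 is a residue.
(7/2999) = +1, so 7 is a residue.
(8/2999) = +1, so 8 is a residue.
(9/2999) = +1, so 9 is a residue.
(10/2999) = +1, so 10 is a residue.
(11/2999) = +1, so 11 is a residue.
(12/2999) = +1, so 12 is a residue.
(13/2999) = +1, so 13 is a residue.
(14/2999) = +1, so 14 is a residue.
(15/2999) = +1, so 15 is a residue.
(16/2999) = +1, so 16 is a residue.
(17/2999) = −1, so 17 is the smallest positive non-residue mod 2999.

17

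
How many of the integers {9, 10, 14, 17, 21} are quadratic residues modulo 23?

1

(9/23) = +1 → QR.
(10/23) = -1 → non-residue.
(14/23) = -1 → non-residue.
(17/23) = -1 → non-residue.
(21/23) = -1 → non-residue.
Total quadratic residues among the 5: 1.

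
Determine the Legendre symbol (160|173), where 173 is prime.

1

Pull out 2^5: since 173 ≡ 5 (mod 8), (2/173) = -1, so (2/173)^5 = -1.
Reciprocity: 5 ≡ 1 and 173 ≡ 1 (mod 4), so (5/173) = +(173/5).
Reduce top mod 5: now compute (3/5).
Reciprocity: 3 ≡ 3 and 5 ≡ 1 (mod 4), so (3/5) = +(5/3).
Reduce top mod 3: now compute (2/3).
Pull out 2: since 3 ≡ 3 (mod 8), (2/3) = -1.
Reached (1/3) = 1. Collecting the sign flips along the way, the symbol is +1.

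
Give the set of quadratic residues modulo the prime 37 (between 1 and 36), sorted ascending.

Square k = 1,…,18 (k and 37−k give the same square):
1²=1, 2²=4, 3²=9, 4²=16, 5²=25, 6²=36, 7²≡12, 8²≡27, 9²≡7, 10²≡26, 11²≡10, 12²≡33, 13²≡21, 14²≡11, 15²≡3, 16²≡34, 17²≡30, 18²≡28 (mod 37).
So the quadratic residues mod 37 are {1, 3, 4, 7, 9, 10, 11, 12, 16, 21, 25, 26, 27, 28, 30, 33, 34, 36}.

1, 3, 4, 7, 9, 10, 11, 12, 16, 21, 25, 26, 27, 28, 30, 33, 34, 36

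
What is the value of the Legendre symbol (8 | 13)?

Euler's criterion: (8/13) ≡ 8^6 (mod 13).
8^2 ≡ 12 (mod 13)
8^4 ≡ 1 (mod 13)
8^6 = 8^(4+2) ≡ 12 (mod 13).
Result is 12 ≡ −1, so (8/13) = −1.

-1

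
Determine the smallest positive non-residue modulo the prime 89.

(2/89) = +1, so 2 is a residue.
(3/89) = −1, so 3 is the smallest positive non-residue mod 89.

3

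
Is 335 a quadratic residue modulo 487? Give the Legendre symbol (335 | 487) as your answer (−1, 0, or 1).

-1

Reciprocity: 335 ≡ 3 and 487 ≡ 3 (mod 4), so (335/487) = −(487/335).
Reduce top mod 335: now compute (152/335).
Pull out 2^3: since 335 ≡ 7 (mod 8), (2/335) = +1, so (2/335)^3 = +1.
Reciprocity: 19 ≡ 3 and 335 ≡ 3 (mod 4), so (19/335) = −(335/19).
Reduce top mod 19: now compute (12/19).
Pull out 2^2: since 19 ≡ 3 (mod 8), (2/19) = -1, so (2/19)^2 = +1.
Reciprocity: 3 ≡ 3 and 19 ≡ 3 (mod 4), so (3/19) = −(19/3).
Reduce top mod 3: now compute (1/3).
Reached (1/3) = 1. Collecting the sign flips along the way, the symbol is -1.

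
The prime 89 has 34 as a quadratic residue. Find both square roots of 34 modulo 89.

89 ≡ 1 (mod 4), so we find a root by search.
Trying successive values, 37² = 1369 ≡ 34 (mod 89). The other root is 89 − 37 = 52.

37, 52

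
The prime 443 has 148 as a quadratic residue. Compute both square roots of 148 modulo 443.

57, 386

Since 443 ≡ 3 (mod 4), a square root of 148 is 148^((443+1)/4) = 148^111 mod 443.
Repeated squaring: 148^2≡197, 148^4≡268, 148^8≡58, 148^16≡263, 148^32≡61, 148^64≡177 (mod 443).
148^111 = 148^(64+32+8+4+2+1) ≡ 386 (mod 443).
Check: 386² = 148996 ≡ 148 (mod 443). The two roots are 57 and 386.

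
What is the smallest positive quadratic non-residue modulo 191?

7

(2/191) = +1, so 2 is a residue.
(3/191) = +1, so 3 is a residue.
(4/191) = +1, so 4 is a residue.
(5/191) = +1, so 5 is a residue.
(6/191) = +1, so 6 is a residue.
(7/191) = −1, so 7 is the smallest positive non-residue mod 191.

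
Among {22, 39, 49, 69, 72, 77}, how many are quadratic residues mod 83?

(22/83) = -1 → non-residue.
(39/83) = -1 → non-residue.
(49/83) = +1 → QR.
(69/83) = +1 → QR.
(72/83) = -1 → non-residue.
(77/83) = +1 → QR.
Total quadratic residues among the 6: 3.

3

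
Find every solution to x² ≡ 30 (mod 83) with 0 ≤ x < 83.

14, 69

Since 83 ≡ 3 (mod 4), a square root of 30 is 30^((83+1)/4) = 30^21 mod 83.
Repeated squaring: 30^2≡70, 30^4≡3, 30^8≡9, 30^16≡81 (mod 83).
30^21 = 30^(16+4+1) ≡ 69 (mod 83).
Check: 69² = 4761 ≡ 30 (mod 83). The two roots are 14 and 69.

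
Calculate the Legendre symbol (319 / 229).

-1

First reduce: 319 ≡ 90 (mod 229).
Pull out 2: since 229 ≡ 5 (mod 8), (2/229) = -1.
Reciprocity: 45 ≡ 1 and 229 ≡ 1 (mod 4), so (45/229) = +(229/45).
Reduce top mod 45: now compute (4/45).
Pull out 2^2: since 45 ≡ 5 (mod 8), (2/45) = -1, so (2/45)^2 = +1.
Reached (1/45) = 1. Collecting the sign flips along the way, the symbol is -1.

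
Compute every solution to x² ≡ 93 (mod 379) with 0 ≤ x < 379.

Since 379 ≡ 3 (mod 4), a square root of 93 is 93^((379+1)/4) = 93^95 mod 379.
Repeated squaring: 93^2≡311, 93^4≡76, 93^8≡91, 93^16≡322, 93^32≡217, 93^64≡93 (mod 379).
93^95 = 93^(64+16+8+4+2+1) ≡ 217 (mod 379).
Check: 217² = 47089 ≡ 93 (mod 379). The two roots are 162 and 217.

162, 217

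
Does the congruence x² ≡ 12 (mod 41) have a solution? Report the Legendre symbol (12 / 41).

Pull out 2^2: since 41 ≡ 1 (mod 8), (2/41) = +1, so (2/41)^2 = +1.
Reciprocity: 3 ≡ 3 and 41 ≡ 1 (mod 4), so (3/41) = +(41/3).
Reduce top mod 3: now compute (2/3).
Pull out 2: since 3 ≡ 3 (mod 8), (2/3) = -1.
Reached (1/3) = 1. Collecting the sign flips along the way, the symbol is -1.

-1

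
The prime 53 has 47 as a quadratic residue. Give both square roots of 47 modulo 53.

53 ≡ 1 (mod 4), so we find a root by search.
Trying successive values, 10² = 100 ≡ 47 (mod 53). The other root is 53 − 10 = 43.

10, 43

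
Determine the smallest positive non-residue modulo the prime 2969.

3

(2/2969) = +1, so 2 is a residue.
(3/2969) = −1, so 3 is the smallest positive non-residue mod 2969.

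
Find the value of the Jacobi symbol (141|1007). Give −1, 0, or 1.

Reciprocity: 141 ≡ 1 and 1007 ≡ 3 (mod 4), so (141/1007) = +(1007/141).
Reduce top mod 141: now compute (20/141).
Pull out 2^2: since 141 ≡ 5 (mod 8), (2/141) = -1, so (2/141)^2 = +1.
Reciprocity: 5 ≡ 1 and 141 ≡ 1 (mod 4), so (5/141) = +(141/5).
Reduce top mod 5: now compute (1/5).
Reached (1/5) = 1. Collecting the sign flips along the way, the symbol is +1.

1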